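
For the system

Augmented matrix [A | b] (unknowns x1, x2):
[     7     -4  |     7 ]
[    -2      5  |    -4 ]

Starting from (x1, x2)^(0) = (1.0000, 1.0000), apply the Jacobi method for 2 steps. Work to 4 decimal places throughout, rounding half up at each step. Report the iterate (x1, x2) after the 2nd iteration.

Iteration 1:
  x1 = (7 - (-4)·1.0000) / (7) = 1.5714
  x2 = (-4 - (-2)·1.0000) / (5) = -0.4000
Iteration 2:
  x1 = (7 - (-4)·-0.4000) / (7) = 0.7714
  x2 = (-4 - (-2)·1.5714) / (5) = -0.1714

(0.7714, -0.1714)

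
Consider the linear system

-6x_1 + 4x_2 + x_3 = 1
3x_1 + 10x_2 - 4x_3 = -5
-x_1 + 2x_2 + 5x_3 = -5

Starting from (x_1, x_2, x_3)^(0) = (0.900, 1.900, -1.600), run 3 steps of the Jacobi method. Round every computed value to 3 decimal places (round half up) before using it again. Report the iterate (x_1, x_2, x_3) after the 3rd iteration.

(-1.133, -0.197, -0.721)

Iteration 1:
  x_1 = (1 - (4)·1.900 - (1)·-1.600) / (-6) = 0.833
  x_2 = (-5 - (3)·0.900 - (-4)·-1.600) / (10) = -1.410
  x_3 = (-5 - (-1)·0.900 - (2)·1.900) / (5) = -1.580
Iteration 2:
  x_1 = (1 - (4)·-1.410 - (1)·-1.580) / (-6) = -1.370
  x_2 = (-5 - (3)·0.833 - (-4)·-1.580) / (10) = -1.382
  x_3 = (-5 - (-1)·0.833 - (2)·-1.410) / (5) = -0.269
Iteration 3:
  x_1 = (1 - (4)·-1.382 - (1)·-0.269) / (-6) = -1.133
  x_2 = (-5 - (3)·-1.370 - (-4)·-0.269) / (10) = -0.197
  x_3 = (-5 - (-1)·-1.370 - (2)·-1.382) / (5) = -0.721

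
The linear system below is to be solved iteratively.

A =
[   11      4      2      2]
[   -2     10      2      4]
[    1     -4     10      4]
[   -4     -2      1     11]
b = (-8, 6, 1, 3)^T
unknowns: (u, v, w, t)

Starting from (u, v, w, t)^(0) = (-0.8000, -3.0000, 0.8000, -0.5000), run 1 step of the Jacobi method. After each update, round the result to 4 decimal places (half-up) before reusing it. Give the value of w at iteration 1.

Iteration 1:
  u = (-8 - (4)·-3.0000 - (2)·0.8000 - (2)·-0.5000) / (11) = 0.3091
  v = (6 - (-2)·-0.8000 - (2)·0.8000 - (4)·-0.5000) / (10) = 0.4800
  w = (1 - (1)·-0.8000 - (-4)·-3.0000 - (4)·-0.5000) / (10) = -0.8200
  t = (3 - (-4)·-0.8000 - (-2)·-3.0000 - (1)·0.8000) / (11) = -0.6364

-0.8200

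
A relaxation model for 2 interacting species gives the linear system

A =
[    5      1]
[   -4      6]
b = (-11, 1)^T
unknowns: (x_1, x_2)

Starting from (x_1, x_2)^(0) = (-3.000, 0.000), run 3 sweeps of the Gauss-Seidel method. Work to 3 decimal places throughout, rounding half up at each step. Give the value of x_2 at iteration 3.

Iteration 1:
  x_1 = (-11 - (1)·0.000) / (5) = -2.200
  x_2 = (1 - (-4)·-2.200) / (6) = -1.300
Iteration 2:
  x_1 = (-11 - (1)·-1.300) / (5) = -1.940
  x_2 = (1 - (-4)·-1.940) / (6) = -1.127
Iteration 3:
  x_1 = (-11 - (1)·-1.127) / (5) = -1.975
  x_2 = (1 - (-4)·-1.975) / (6) = -1.150

-1.150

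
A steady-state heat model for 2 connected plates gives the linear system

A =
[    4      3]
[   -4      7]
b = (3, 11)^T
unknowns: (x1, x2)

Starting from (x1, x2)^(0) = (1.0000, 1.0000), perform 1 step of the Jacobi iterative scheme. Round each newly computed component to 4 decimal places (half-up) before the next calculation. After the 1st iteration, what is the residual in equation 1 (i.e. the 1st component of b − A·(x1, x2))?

Iteration 1:
  x1 = (3 - (3)·1.0000) / (4) = 0.0000
  x2 = (11 - (-4)·1.0000) / (7) = 2.1429
Residual b − A·x = (-3.4287, -4.0003)

-3.4287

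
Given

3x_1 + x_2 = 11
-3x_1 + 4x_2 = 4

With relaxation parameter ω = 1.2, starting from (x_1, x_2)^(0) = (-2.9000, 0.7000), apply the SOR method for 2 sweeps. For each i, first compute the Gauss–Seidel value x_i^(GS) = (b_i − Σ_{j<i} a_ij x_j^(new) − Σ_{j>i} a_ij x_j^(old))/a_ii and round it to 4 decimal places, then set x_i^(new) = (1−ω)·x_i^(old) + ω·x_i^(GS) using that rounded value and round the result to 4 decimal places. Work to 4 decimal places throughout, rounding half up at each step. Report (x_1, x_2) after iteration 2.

(1.3440, 1.3516)

Iteration 1:
  x_1: GS value = (11 - (1)·0.7000) / (3) = 3.4333;  x_1 ← (1−ω)·-2.9000 + ω·3.4333 = 4.7000
  x_2: GS value = (4 - (-3)·4.7000) / (4) = 4.5250;  x_2 ← (1−ω)·0.7000 + ω·4.5250 = 5.2900
Iteration 2:
  x_1: GS value = (11 - (1)·5.2900) / (3) = 1.9033;  x_1 ← (1−ω)·4.7000 + ω·1.9033 = 1.3440
  x_2: GS value = (4 - (-3)·1.3440) / (4) = 2.0080;  x_2 ← (1−ω)·5.2900 + ω·2.0080 = 1.3516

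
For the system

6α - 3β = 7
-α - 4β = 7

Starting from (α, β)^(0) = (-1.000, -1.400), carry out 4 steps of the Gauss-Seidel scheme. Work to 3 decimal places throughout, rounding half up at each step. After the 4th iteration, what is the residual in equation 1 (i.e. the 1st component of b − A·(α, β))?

0.001

Iteration 1:
  α = (7 - (-3)·-1.400) / (6) = 0.467
  β = (7 - (-1)·0.467) / (-4) = -1.867
Iteration 2:
  α = (7 - (-3)·-1.867) / (6) = 0.233
  β = (7 - (-1)·0.233) / (-4) = -1.808
Iteration 3:
  α = (7 - (-3)·-1.808) / (6) = 0.263
  β = (7 - (-1)·0.263) / (-4) = -1.816
Iteration 4:
  α = (7 - (-3)·-1.816) / (6) = 0.259
  β = (7 - (-1)·0.259) / (-4) = -1.815
Residual b − A·x = (0.001, -0.001)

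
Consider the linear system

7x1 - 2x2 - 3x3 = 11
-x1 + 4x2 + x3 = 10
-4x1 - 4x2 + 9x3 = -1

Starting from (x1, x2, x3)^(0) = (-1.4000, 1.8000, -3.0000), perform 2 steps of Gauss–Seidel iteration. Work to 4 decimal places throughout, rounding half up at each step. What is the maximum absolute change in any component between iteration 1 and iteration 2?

Iteration 1:
  x1 = (11 - (-2)·1.8000 - (-3)·-3.0000) / (7) = 0.8000
  x2 = (10 - (-1)·0.8000 - (1)·-3.0000) / (4) = 3.4500
  x3 = (-1 - (-4)·0.8000 - (-4)·3.4500) / (9) = 1.7778
Iteration 2:
  x1 = (11 - (-2)·3.4500 - (-3)·1.7778) / (7) = 3.3191
  x2 = (10 - (-1)·3.3191 - (1)·1.7778) / (4) = 2.8853
  x3 = (-1 - (-4)·3.3191 - (-4)·2.8853) / (9) = 2.6464
Change: (2.5191, -0.5647, 0.8686) → max |·| = 2.5191

2.5191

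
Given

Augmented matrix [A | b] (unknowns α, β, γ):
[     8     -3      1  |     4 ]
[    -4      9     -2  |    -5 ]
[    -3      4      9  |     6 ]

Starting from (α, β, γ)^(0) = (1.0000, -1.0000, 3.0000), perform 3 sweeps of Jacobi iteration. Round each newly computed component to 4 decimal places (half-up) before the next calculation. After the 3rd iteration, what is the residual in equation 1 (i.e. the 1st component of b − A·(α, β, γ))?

-0.3612

Iteration 1:
  α = (4 - (-3)·-1.0000 - (1)·3.0000) / (8) = -0.2500
  β = (-5 - (-4)·1.0000 - (-2)·3.0000) / (9) = 0.5556
  γ = (6 - (-3)·1.0000 - (4)·-1.0000) / (9) = 1.4444
Iteration 2:
  α = (4 - (-3)·0.5556 - (1)·1.4444) / (8) = 0.5278
  β = (-5 - (-4)·-0.2500 - (-2)·1.4444) / (9) = -0.3457
  γ = (6 - (-3)·-0.2500 - (4)·0.5556) / (9) = 0.3364
Iteration 3:
  α = (4 - (-3)·-0.3457 - (1)·0.3364) / (8) = 0.3283
  β = (-5 - (-4)·0.5278 - (-2)·0.3364) / (9) = -0.2462
  γ = (6 - (-3)·0.5278 - (4)·-0.3457) / (9) = 0.9962
Residual b − A·x = (-0.3612, 0.5214, -0.9961)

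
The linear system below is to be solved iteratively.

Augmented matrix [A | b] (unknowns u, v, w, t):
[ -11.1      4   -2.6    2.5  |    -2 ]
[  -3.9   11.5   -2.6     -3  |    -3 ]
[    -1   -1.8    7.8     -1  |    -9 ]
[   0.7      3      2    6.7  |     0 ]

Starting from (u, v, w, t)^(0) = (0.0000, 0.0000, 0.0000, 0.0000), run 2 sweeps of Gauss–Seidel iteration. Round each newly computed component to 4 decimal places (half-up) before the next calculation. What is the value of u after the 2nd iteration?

0.4789

Iteration 1:
  u = (-2 - (4)·0.0000 - (-2.6)·0.0000 - (2.5)·0.0000) / (-11.1) = 0.1802
  v = (-3 - (-3.9)·0.1802 - (-2.6)·0.0000 - (-3)·0.0000) / (11.5) = -0.1998
  w = (-9 - (-1)·0.1802 - (-1.8)·-0.1998 - (-1)·0.0000) / (7.8) = -1.1769
  t = (0 - (0.7)·0.1802 - (3)·-0.1998 - (2)·-1.1769) / (6.7) = 0.4219
Iteration 2:
  u = (-2 - (4)·-0.1998 - (-2.6)·-1.1769 - (2.5)·0.4219) / (-11.1) = 0.4789
  v = (-3 - (-3.9)·0.4789 - (-2.6)·-1.1769 - (-3)·0.4219) / (11.5) = -0.2545
  w = (-9 - (-1)·0.4789 - (-1.8)·-0.2545 - (-1)·0.4219) / (7.8) = -1.0971
  t = (0 - (0.7)·0.4789 - (3)·-0.2545 - (2)·-1.0971) / (6.7) = 0.3914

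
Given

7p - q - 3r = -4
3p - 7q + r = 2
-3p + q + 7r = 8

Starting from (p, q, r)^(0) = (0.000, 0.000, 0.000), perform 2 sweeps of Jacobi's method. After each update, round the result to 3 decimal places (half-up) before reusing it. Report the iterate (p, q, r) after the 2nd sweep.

(-0.122, -0.367, 0.939)

Iteration 1:
  p = (-4 - (-1)·0.000 - (-3)·0.000) / (7) = -0.571
  q = (2 - (3)·0.000 - (1)·0.000) / (-7) = -0.286
  r = (8 - (-3)·0.000 - (1)·0.000) / (7) = 1.143
Iteration 2:
  p = (-4 - (-1)·-0.286 - (-3)·1.143) / (7) = -0.122
  q = (2 - (3)·-0.571 - (1)·1.143) / (-7) = -0.367
  r = (8 - (-3)·-0.571 - (1)·-0.286) / (7) = 0.939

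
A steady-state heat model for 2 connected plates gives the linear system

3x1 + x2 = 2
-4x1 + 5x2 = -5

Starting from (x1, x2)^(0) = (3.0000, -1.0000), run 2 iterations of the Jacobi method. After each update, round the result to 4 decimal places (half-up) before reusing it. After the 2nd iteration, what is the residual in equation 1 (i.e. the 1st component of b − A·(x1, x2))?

1.6000

Iteration 1:
  x1 = (2 - (1)·-1.0000) / (3) = 1.0000
  x2 = (-5 - (-4)·3.0000) / (5) = 1.4000
Iteration 2:
  x1 = (2 - (1)·1.4000) / (3) = 0.2000
  x2 = (-5 - (-4)·1.0000) / (5) = -0.2000
Residual b − A·x = (1.6000, -3.2000)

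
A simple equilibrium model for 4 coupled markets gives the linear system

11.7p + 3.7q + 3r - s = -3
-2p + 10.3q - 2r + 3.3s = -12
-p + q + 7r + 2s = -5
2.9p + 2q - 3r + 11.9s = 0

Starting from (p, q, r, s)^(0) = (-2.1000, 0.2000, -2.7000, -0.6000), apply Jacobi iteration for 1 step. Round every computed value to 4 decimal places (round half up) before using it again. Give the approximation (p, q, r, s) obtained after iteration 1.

Iteration 1:
  p = (-3 - (3.7)·0.2000 - (3)·-2.7000 - (-1)·-0.6000) / (11.7) = 0.3214
  q = (-12 - (-2)·-2.1000 - (-2)·-2.7000 - (3.3)·-0.6000) / (10.3) = -1.9049
  r = (-5 - (-1)·-2.1000 - (1)·0.2000 - (2)·-0.6000) / (7) = -0.8714
  s = (0 - (2.9)·-2.1000 - (2)·0.2000 - (-3)·-2.7000) / (11.9) = -0.2025

(0.3214, -1.9049, -0.8714, -0.2025)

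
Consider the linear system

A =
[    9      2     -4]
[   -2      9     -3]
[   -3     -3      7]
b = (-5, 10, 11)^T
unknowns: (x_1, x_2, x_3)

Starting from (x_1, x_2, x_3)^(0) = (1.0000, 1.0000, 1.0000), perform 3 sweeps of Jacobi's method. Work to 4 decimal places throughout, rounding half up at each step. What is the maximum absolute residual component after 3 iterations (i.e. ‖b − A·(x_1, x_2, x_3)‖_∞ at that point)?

1.1169

Iteration 1:
  x_1 = (-5 - (2)·1.0000 - (-4)·1.0000) / (9) = -0.3333
  x_2 = (10 - (-2)·1.0000 - (-3)·1.0000) / (9) = 1.6667
  x_3 = (11 - (-3)·1.0000 - (-3)·1.0000) / (7) = 2.4286
Iteration 2:
  x_1 = (-5 - (2)·1.6667 - (-4)·2.4286) / (9) = 0.1534
  x_2 = (10 - (-2)·-0.3333 - (-3)·2.4286) / (9) = 1.8466
  x_3 = (11 - (-3)·-0.3333 - (-3)·1.6667) / (7) = 2.1429
Iteration 3:
  x_1 = (-5 - (2)·1.8466 - (-4)·2.1429) / (9) = -0.0135
  x_2 = (10 - (-2)·0.1534 - (-3)·2.1429) / (9) = 1.8595
  x_3 = (11 - (-3)·0.1534 - (-3)·1.8466) / (7) = 2.4286
Residual b − A·x = (1.1169, 0.5233, -0.4622); ∞-norm = 1.1169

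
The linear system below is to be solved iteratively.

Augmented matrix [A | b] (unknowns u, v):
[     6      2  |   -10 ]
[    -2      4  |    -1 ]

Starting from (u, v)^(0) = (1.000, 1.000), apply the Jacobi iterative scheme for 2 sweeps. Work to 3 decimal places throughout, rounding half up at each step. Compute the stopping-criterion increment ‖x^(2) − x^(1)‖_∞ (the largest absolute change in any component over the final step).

Iteration 1:
  u = (-10 - (2)·1.000) / (6) = -2.000
  v = (-1 - (-2)·1.000) / (4) = 0.250
Iteration 2:
  u = (-10 - (2)·0.250) / (6) = -1.750
  v = (-1 - (-2)·-2.000) / (4) = -1.250
Change: (0.250, -1.500) → max |·| = 1.500

1.500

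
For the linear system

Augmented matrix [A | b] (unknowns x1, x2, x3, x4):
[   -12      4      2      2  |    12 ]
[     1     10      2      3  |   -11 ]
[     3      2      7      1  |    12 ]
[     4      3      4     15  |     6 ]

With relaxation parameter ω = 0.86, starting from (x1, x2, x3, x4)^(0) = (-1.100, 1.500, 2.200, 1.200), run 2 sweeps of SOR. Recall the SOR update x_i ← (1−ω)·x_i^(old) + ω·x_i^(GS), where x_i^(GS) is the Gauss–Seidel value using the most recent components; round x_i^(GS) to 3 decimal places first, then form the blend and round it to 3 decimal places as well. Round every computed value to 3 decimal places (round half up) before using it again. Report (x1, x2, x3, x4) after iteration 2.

(-0.945, -1.491, 2.433, 0.303)

Iteration 1:
  x1: GS value = (12 - (4)·1.500 - (2)·2.200 - (2)·1.200) / (-12) = 0.067;  x1 ← (1−ω)·-1.100 + ω·0.067 = -0.096
  x2: GS value = (-11 - (1)·-0.096 - (2)·2.200 - (3)·1.200) / (10) = -1.890;  x2 ← (1−ω)·1.500 + ω·-1.890 = -1.415
  x3: GS value = (12 - (3)·-0.096 - (2)·-1.415 - (1)·1.200) / (7) = 1.988;  x3 ← (1−ω)·2.200 + ω·1.988 = 2.018
  x4: GS value = (6 - (4)·-0.096 - (3)·-1.415 - (4)·2.018) / (15) = 0.170;  x4 ← (1−ω)·1.200 + ω·0.170 = 0.314
Iteration 2:
  x1: GS value = (12 - (4)·-1.415 - (2)·2.018 - (2)·0.314) / (-12) = -1.083;  x1 ← (1−ω)·-0.096 + ω·-1.083 = -0.945
  x2: GS value = (-11 - (1)·-0.945 - (2)·2.018 - (3)·0.314) / (10) = -1.503;  x2 ← (1−ω)·-1.415 + ω·-1.503 = -1.491
  x3: GS value = (12 - (3)·-0.945 - (2)·-1.491 - (1)·0.314) / (7) = 2.500;  x3 ← (1−ω)·2.018 + ω·2.500 = 2.433
  x4: GS value = (6 - (4)·-0.945 - (3)·-1.491 - (4)·2.433) / (15) = 0.301;  x4 ← (1−ω)·0.314 + ω·0.301 = 0.303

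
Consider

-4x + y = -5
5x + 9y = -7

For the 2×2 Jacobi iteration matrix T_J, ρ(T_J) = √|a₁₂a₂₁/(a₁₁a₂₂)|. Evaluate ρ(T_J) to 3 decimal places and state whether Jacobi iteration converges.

0.373

a₁₂a₂₁/(a₁₁a₂₂) = (1)·(5) / ((-4)·(9)) = -0.138889
ρ = √|-0.138889| = √0.138889 = 0.373
ρ < 1, so Jacobi converges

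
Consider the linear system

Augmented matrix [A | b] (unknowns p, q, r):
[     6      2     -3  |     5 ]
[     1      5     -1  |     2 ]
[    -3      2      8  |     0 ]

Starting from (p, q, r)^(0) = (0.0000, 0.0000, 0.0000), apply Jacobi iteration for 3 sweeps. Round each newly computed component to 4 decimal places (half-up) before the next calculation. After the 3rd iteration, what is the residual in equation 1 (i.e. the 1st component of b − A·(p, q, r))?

Iteration 1:
  p = (5 - (2)·0.0000 - (-3)·0.0000) / (6) = 0.8333
  q = (2 - (1)·0.0000 - (-1)·0.0000) / (5) = 0.4000
  r = (0 - (-3)·0.0000 - (2)·0.0000) / (8) = 0.0000
Iteration 2:
  p = (5 - (2)·0.4000 - (-3)·0.0000) / (6) = 0.7000
  q = (2 - (1)·0.8333 - (-1)·0.0000) / (5) = 0.2333
  r = (0 - (-3)·0.8333 - (2)·0.4000) / (8) = 0.2125
Iteration 3:
  p = (5 - (2)·0.2333 - (-3)·0.2125) / (6) = 0.8618
  q = (2 - (1)·0.7000 - (-1)·0.2125) / (5) = 0.3025
  r = (0 - (-3)·0.7000 - (2)·0.2333) / (8) = 0.2042
Residual b − A·x = (-0.1632, -0.1701, 0.3468)

-0.1632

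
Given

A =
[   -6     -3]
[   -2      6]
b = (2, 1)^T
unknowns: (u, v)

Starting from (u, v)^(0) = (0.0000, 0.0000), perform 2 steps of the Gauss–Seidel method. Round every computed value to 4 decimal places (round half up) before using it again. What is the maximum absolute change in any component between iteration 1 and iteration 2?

0.0278

Iteration 1:
  u = (2 - (-3)·0.0000) / (-6) = -0.3333
  v = (1 - (-2)·-0.3333) / (6) = 0.0556
Iteration 2:
  u = (2 - (-3)·0.0556) / (-6) = -0.3611
  v = (1 - (-2)·-0.3611) / (6) = 0.0463
Change: (-0.0278, -0.0093) → max |·| = 0.0278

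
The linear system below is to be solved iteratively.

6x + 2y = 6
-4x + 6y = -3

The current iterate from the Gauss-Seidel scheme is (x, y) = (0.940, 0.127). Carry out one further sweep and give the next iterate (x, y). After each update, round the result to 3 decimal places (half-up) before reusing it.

One sweep:
  x = (6 - (2)·0.127) / (6) = 0.958
  y = (-3 - (-4)·0.958) / (6) = 0.139

(0.958, 0.139)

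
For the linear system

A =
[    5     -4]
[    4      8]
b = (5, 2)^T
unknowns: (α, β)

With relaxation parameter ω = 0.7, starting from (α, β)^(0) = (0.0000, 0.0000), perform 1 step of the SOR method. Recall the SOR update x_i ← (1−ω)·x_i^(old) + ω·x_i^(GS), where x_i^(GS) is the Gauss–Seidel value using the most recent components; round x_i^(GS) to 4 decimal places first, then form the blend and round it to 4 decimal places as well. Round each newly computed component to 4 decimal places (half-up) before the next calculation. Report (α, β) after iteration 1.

(0.7000, -0.0700)

Iteration 1:
  α: GS value = (5 - (-4)·0.0000) / (5) = 1.0000;  α ← (1−ω)·0.0000 + ω·1.0000 = 0.7000
  β: GS value = (2 - (4)·0.7000) / (8) = -0.1000;  β ← (1−ω)·0.0000 + ω·-0.1000 = -0.0700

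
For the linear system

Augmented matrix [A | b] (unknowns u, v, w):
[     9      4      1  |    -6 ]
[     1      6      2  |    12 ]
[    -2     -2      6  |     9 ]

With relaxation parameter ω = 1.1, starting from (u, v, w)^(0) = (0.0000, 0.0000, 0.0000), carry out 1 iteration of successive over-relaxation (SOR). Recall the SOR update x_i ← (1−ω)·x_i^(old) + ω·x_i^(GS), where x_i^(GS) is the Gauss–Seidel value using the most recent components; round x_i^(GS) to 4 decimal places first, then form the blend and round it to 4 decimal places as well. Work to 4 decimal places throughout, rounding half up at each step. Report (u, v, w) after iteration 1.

(-0.7334, 2.3344, 2.2371)

Iteration 1:
  u: GS value = (-6 - (4)·0.0000 - (1)·0.0000) / (9) = -0.6667;  u ← (1−ω)·0.0000 + ω·-0.6667 = -0.7334
  v: GS value = (12 - (1)·-0.7334 - (2)·0.0000) / (6) = 2.1222;  v ← (1−ω)·0.0000 + ω·2.1222 = 2.3344
  w: GS value = (9 - (-2)·-0.7334 - (-2)·2.3344) / (6) = 2.0337;  w ← (1−ω)·0.0000 + ω·2.0337 = 2.2371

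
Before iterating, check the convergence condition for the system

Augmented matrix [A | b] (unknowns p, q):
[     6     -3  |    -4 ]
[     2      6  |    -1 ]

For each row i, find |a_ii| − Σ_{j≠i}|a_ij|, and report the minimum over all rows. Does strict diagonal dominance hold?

3

row 1: |6| − (3) = 3
row 2: |6| − (2) = 4
minimum over rows = 3 → strictly diagonally dominant (convergence guaranteed)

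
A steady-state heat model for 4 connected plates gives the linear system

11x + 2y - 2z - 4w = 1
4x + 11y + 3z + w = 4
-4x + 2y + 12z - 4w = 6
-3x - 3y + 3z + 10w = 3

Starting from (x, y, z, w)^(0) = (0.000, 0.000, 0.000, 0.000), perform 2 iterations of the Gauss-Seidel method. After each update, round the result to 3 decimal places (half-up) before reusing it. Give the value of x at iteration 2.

Iteration 1:
  x = (1 - (2)·0.000 - (-2)·0.000 - (-4)·0.000) / (11) = 0.091
  y = (4 - (4)·0.091 - (3)·0.000 - (1)·0.000) / (11) = 0.331
  z = (6 - (-4)·0.091 - (2)·0.331 - (-4)·0.000) / (12) = 0.475
  w = (3 - (-3)·0.091 - (-3)·0.331 - (3)·0.475) / (10) = 0.284
Iteration 2:
  x = (1 - (2)·0.331 - (-2)·0.475 - (-4)·0.284) / (11) = 0.220
  y = (4 - (4)·0.220 - (3)·0.475 - (1)·0.284) / (11) = 0.128
  z = (6 - (-4)·0.220 - (2)·0.128 - (-4)·0.284) / (12) = 0.647
  w = (3 - (-3)·0.220 - (-3)·0.128 - (3)·0.647) / (10) = 0.210

0.220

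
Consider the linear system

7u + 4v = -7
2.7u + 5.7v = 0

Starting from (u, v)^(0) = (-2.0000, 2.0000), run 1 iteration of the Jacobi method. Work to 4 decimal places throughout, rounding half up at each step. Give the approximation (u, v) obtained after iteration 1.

Iteration 1:
  u = (-7 - (4)·2.0000) / (7) = -2.1429
  v = (0 - (2.7)·-2.0000) / (5.7) = 0.9474

(-2.1429, 0.9474)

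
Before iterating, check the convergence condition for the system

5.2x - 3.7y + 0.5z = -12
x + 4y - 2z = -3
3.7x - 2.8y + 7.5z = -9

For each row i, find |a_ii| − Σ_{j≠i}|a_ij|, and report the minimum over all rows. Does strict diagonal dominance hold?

row 1: |5.2| − (3.7+0.5) = 1
row 2: |4| − (1+2) = 1
row 3: |7.5| − (3.7+2.8) = 1
minimum over rows = 1 → strictly diagonally dominant (convergence guaranteed)

1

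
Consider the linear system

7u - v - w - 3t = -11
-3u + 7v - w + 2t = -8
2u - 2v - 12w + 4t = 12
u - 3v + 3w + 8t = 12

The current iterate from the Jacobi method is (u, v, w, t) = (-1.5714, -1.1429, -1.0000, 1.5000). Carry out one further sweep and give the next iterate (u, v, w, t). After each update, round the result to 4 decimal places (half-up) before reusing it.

One sweep:
  u = (-11 - (-1)·-1.1429 - (-1)·-1.0000 - (-3)·1.5000) / (7) = -1.2347
  v = (-8 - (-3)·-1.5714 - (-1)·-1.0000 - (2)·1.5000) / (7) = -2.3877
  w = (12 - (2)·-1.5714 - (-2)·-1.1429 - (4)·1.5000) / (-12) = -0.5714
  t = (12 - (1)·-1.5714 - (-3)·-1.1429 - (3)·-1.0000) / (8) = 1.6428

(-1.2347, -2.3877, -0.5714, 1.6428)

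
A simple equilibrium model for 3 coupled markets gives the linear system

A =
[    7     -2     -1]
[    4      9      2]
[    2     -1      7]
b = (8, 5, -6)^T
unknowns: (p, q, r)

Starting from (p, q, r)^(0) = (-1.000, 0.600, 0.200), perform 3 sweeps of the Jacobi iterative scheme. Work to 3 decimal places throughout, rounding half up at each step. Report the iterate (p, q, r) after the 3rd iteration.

Iteration 1:
  p = (8 - (-2)·0.600 - (-1)·0.200) / (7) = 1.343
  q = (5 - (4)·-1.000 - (2)·0.200) / (9) = 0.956
  r = (-6 - (2)·-1.000 - (-1)·0.600) / (7) = -0.486
Iteration 2:
  p = (8 - (-2)·0.956 - (-1)·-0.486) / (7) = 1.347
  q = (5 - (4)·1.343 - (2)·-0.486) / (9) = 0.067
  r = (-6 - (2)·1.343 - (-1)·0.956) / (7) = -1.104
Iteration 3:
  p = (8 - (-2)·0.067 - (-1)·-1.104) / (7) = 1.004
  q = (5 - (4)·1.347 - (2)·-1.104) / (9) = 0.202
  r = (-6 - (2)·1.347 - (-1)·0.067) / (7) = -1.232

(1.004, 0.202, -1.232)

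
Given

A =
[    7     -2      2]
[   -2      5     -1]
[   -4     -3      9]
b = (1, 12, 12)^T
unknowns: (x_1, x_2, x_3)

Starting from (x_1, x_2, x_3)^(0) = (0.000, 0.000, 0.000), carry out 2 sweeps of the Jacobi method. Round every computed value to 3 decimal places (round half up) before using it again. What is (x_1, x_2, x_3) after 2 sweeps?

(0.448, 2.724, 2.197)

Iteration 1:
  x_1 = (1 - (-2)·0.000 - (2)·0.000) / (7) = 0.143
  x_2 = (12 - (-2)·0.000 - (-1)·0.000) / (5) = 2.400
  x_3 = (12 - (-4)·0.000 - (-3)·0.000) / (9) = 1.333
Iteration 2:
  x_1 = (1 - (-2)·2.400 - (2)·1.333) / (7) = 0.448
  x_2 = (12 - (-2)·0.143 - (-1)·1.333) / (5) = 2.724
  x_3 = (12 - (-4)·0.143 - (-3)·2.400) / (9) = 2.197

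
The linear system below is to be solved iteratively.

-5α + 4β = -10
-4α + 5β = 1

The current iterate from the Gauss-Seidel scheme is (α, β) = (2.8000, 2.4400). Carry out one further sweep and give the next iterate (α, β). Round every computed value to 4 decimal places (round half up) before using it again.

(3.9520, 3.3616)

One sweep:
  α = (-10 - (4)·2.4400) / (-5) = 3.9520
  β = (1 - (-4)·3.9520) / (5) = 3.3616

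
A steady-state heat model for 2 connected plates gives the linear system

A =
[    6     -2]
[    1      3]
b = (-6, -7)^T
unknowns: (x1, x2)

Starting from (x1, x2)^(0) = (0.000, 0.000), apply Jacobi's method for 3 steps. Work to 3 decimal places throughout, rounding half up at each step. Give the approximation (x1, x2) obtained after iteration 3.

Iteration 1:
  x1 = (-6 - (-2)·0.000) / (6) = -1.000
  x2 = (-7 - (1)·0.000) / (3) = -2.333
Iteration 2:
  x1 = (-6 - (-2)·-2.333) / (6) = -1.778
  x2 = (-7 - (1)·-1.000) / (3) = -2.000
Iteration 3:
  x1 = (-6 - (-2)·-2.000) / (6) = -1.667
  x2 = (-7 - (1)·-1.778) / (3) = -1.741

(-1.667, -1.741)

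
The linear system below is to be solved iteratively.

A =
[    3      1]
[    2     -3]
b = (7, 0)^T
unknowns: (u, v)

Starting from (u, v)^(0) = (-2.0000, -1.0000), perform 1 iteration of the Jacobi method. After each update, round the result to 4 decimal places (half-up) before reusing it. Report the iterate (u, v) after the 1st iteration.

Iteration 1:
  u = (7 - (1)·-1.0000) / (3) = 2.6667
  v = (0 - (2)·-2.0000) / (-3) = -1.3333

(2.6667, -1.3333)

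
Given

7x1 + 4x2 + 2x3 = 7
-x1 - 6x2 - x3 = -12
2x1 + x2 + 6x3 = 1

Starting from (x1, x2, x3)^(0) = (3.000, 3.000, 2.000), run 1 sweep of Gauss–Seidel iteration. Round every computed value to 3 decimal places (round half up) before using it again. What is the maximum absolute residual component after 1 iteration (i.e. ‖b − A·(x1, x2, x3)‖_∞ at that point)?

Iteration 1:
  x1 = (7 - (4)·3.000 - (2)·2.000) / (7) = -1.286
  x2 = (-12 - (-1)·-1.286 - (-1)·2.000) / (-6) = 1.881
  x3 = (1 - (2)·-1.286 - (1)·1.881) / (6) = 0.282
Residual b − A·x = (7.914, -1.718, -0.001); ∞-norm = 7.914

7.914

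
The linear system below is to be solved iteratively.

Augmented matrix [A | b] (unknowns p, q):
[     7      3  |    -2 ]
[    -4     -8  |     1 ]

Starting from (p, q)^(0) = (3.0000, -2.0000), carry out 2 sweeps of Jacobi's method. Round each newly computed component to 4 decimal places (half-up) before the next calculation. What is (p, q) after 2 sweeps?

(0.4107, -0.4107)

Iteration 1:
  p = (-2 - (3)·-2.0000) / (7) = 0.5714
  q = (1 - (-4)·3.0000) / (-8) = -1.6250
Iteration 2:
  p = (-2 - (3)·-1.6250) / (7) = 0.4107
  q = (1 - (-4)·0.5714) / (-8) = -0.4107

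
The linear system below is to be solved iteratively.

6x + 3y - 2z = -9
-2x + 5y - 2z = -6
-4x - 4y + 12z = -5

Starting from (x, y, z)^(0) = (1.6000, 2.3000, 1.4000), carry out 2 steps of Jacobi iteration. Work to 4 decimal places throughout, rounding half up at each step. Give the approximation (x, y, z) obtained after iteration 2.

(-1.2056, -1.7200, -1.1444)

Iteration 1:
  x = (-9 - (3)·2.3000 - (-2)·1.4000) / (6) = -2.1833
  y = (-6 - (-2)·1.6000 - (-2)·1.4000) / (5) = 0.0000
  z = (-5 - (-4)·1.6000 - (-4)·2.3000) / (12) = 0.8833
Iteration 2:
  x = (-9 - (3)·0.0000 - (-2)·0.8833) / (6) = -1.2056
  y = (-6 - (-2)·-2.1833 - (-2)·0.8833) / (5) = -1.7200
  z = (-5 - (-4)·-2.1833 - (-4)·0.0000) / (12) = -1.1444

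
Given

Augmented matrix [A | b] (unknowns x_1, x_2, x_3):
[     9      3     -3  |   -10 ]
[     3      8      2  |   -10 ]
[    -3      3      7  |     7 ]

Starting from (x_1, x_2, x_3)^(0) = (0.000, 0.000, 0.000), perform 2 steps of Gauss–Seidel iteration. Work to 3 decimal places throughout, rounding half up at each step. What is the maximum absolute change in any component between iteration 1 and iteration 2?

0.571

Iteration 1:
  x_1 = (-10 - (3)·0.000 - (-3)·0.000) / (9) = -1.111
  x_2 = (-10 - (3)·-1.111 - (2)·0.000) / (8) = -0.833
  x_3 = (7 - (-3)·-1.111 - (3)·-0.833) / (7) = 0.881
Iteration 2:
  x_1 = (-10 - (3)·-0.833 - (-3)·0.881) / (9) = -0.540
  x_2 = (-10 - (3)·-0.540 - (2)·0.881) / (8) = -1.268
  x_3 = (7 - (-3)·-0.540 - (3)·-1.268) / (7) = 1.312
Change: (0.571, -0.435, 0.431) → max |·| = 0.571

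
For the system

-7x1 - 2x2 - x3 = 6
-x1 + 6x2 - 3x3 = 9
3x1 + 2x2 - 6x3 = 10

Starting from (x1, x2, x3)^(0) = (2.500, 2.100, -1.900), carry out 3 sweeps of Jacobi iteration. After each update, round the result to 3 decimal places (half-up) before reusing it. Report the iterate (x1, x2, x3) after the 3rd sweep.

Iteration 1:
  x1 = (6 - (-2)·2.100 - (-1)·-1.900) / (-7) = -1.186
  x2 = (9 - (-1)·2.500 - (-3)·-1.900) / (6) = 0.967
  x3 = (10 - (3)·2.500 - (2)·2.100) / (-6) = 0.283
Iteration 2:
  x1 = (6 - (-2)·0.967 - (-1)·0.283) / (-7) = -1.174
  x2 = (9 - (-1)·-1.186 - (-3)·0.283) / (6) = 1.444
  x3 = (10 - (3)·-1.186 - (2)·0.967) / (-6) = -1.937
Iteration 3:
  x1 = (6 - (-2)·1.444 - (-1)·-1.937) / (-7) = -0.993
  x2 = (9 - (-1)·-1.174 - (-3)·-1.937) / (6) = 0.336
  x3 = (10 - (3)·-1.174 - (2)·1.444) / (-6) = -1.772

(-0.993, 0.336, -1.772)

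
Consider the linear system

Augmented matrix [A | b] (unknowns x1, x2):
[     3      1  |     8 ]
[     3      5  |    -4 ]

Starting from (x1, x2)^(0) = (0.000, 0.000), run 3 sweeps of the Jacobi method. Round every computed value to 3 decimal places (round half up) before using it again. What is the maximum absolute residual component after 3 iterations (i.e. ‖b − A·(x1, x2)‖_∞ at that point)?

1.601

Iteration 1:
  x1 = (8 - (1)·0.000) / (3) = 2.667
  x2 = (-4 - (3)·0.000) / (5) = -0.800
Iteration 2:
  x1 = (8 - (1)·-0.800) / (3) = 2.933
  x2 = (-4 - (3)·2.667) / (5) = -2.400
Iteration 3:
  x1 = (8 - (1)·-2.400) / (3) = 3.467
  x2 = (-4 - (3)·2.933) / (5) = -2.560
Residual b − A·x = (0.159, -1.601); ∞-norm = 1.601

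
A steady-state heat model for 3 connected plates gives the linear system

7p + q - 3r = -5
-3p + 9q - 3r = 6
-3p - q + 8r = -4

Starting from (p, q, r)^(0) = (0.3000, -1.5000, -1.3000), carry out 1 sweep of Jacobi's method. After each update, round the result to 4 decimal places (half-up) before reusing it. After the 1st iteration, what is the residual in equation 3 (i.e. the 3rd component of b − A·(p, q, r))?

Iteration 1:
  p = (-5 - (1)·-1.5000 - (-3)·-1.3000) / (7) = -1.0571
  q = (6 - (-3)·0.3000 - (-3)·-1.3000) / (9) = 0.3333
  r = (-4 - (-3)·0.3000 - (-1)·-1.5000) / (8) = -0.5750
Residual b − A·x = (0.3414, -1.8960, -2.2380)

-2.2380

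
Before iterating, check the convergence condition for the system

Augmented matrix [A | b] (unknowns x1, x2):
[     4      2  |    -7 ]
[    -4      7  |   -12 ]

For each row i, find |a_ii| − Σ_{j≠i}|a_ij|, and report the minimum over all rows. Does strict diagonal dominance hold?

row 1: |4| − (2) = 2
row 2: |7| − (4) = 3
minimum over rows = 2 → strictly diagonally dominant (convergence guaranteed)

2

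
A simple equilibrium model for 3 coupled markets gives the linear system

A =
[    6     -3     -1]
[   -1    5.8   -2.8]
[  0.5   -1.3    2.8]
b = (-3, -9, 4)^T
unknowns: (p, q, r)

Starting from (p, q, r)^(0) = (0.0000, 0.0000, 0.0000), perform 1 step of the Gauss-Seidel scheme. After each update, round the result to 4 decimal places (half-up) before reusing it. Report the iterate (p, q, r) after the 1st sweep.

(-0.5000, -1.6379, 0.7574)

Iteration 1:
  p = (-3 - (-3)·0.0000 - (-1)·0.0000) / (6) = -0.5000
  q = (-9 - (-1)·-0.5000 - (-2.8)·0.0000) / (5.8) = -1.6379
  r = (4 - (0.5)·-0.5000 - (-1.3)·-1.6379) / (2.8) = 0.7574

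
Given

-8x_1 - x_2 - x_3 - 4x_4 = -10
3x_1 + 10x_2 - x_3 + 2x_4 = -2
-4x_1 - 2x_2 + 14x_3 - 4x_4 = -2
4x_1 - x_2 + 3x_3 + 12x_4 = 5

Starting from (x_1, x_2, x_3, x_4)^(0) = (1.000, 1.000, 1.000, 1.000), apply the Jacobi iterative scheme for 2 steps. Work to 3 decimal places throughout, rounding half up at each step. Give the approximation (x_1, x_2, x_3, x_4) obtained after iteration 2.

Iteration 1:
  x_1 = (-10 - (-1)·1.000 - (-1)·1.000 - (-4)·1.000) / (-8) = 0.500
  x_2 = (-2 - (3)·1.000 - (-1)·1.000 - (2)·1.000) / (10) = -0.600
  x_3 = (-2 - (-4)·1.000 - (-2)·1.000 - (-4)·1.000) / (14) = 0.571
  x_4 = (5 - (4)·1.000 - (-1)·1.000 - (3)·1.000) / (12) = -0.083
Iteration 2:
  x_1 = (-10 - (-1)·-0.600 - (-1)·0.571 - (-4)·-0.083) / (-8) = 1.295
  x_2 = (-2 - (3)·0.500 - (-1)·0.571 - (2)·-0.083) / (10) = -0.276
  x_3 = (-2 - (-4)·0.500 - (-2)·-0.600 - (-4)·-0.083) / (14) = -0.109
  x_4 = (5 - (4)·0.500 - (-1)·-0.600 - (3)·0.571) / (12) = 0.057

(1.295, -0.276, -0.109, 0.057)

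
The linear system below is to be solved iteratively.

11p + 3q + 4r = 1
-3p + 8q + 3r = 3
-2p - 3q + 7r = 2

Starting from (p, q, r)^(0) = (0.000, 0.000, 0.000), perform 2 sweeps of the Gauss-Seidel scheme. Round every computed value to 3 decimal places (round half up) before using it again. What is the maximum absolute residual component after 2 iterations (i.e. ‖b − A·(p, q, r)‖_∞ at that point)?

Iteration 1:
  p = (1 - (3)·0.000 - (4)·0.000) / (11) = 0.091
  q = (3 - (-3)·0.091 - (3)·0.000) / (8) = 0.409
  r = (2 - (-2)·0.091 - (-3)·0.409) / (7) = 0.487
Iteration 2:
  p = (1 - (3)·0.409 - (4)·0.487) / (11) = -0.198
  q = (3 - (-3)·-0.198 - (3)·0.487) / (8) = 0.118
  r = (2 - (-2)·-0.198 - (-3)·0.118) / (7) = 0.280
Residual b − A·x = (1.704, 0.622, -0.002); ∞-norm = 1.704

1.704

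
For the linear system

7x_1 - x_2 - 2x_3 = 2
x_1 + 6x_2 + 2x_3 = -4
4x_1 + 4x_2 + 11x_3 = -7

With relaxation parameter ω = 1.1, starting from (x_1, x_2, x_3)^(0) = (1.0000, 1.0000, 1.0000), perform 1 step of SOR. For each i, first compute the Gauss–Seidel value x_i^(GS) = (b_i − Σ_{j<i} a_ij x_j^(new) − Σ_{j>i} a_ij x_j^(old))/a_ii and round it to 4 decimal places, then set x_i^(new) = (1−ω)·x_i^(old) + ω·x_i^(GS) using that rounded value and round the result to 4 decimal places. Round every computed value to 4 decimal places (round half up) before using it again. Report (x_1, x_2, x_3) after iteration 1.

Iteration 1:
  x_1: GS value = (2 - (-1)·1.0000 - (-2)·1.0000) / (7) = 0.7143;  x_1 ← (1−ω)·1.0000 + ω·0.7143 = 0.6857
  x_2: GS value = (-4 - (1)·0.6857 - (2)·1.0000) / (6) = -1.1143;  x_2 ← (1−ω)·1.0000 + ω·-1.1143 = -1.3257
  x_3: GS value = (-7 - (4)·0.6857 - (4)·-1.3257) / (11) = -0.4036;  x_3 ← (1−ω)·1.0000 + ω·-0.4036 = -0.5440

(0.6857, -1.3257, -0.5440)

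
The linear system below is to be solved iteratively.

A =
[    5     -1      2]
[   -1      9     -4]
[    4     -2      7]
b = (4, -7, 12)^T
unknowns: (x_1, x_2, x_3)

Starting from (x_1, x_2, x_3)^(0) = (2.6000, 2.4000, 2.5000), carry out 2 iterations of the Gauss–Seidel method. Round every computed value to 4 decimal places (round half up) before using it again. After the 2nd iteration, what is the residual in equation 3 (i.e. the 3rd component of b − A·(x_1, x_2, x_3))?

Iteration 1:
  x_1 = (4 - (-1)·2.4000 - (2)·2.5000) / (5) = 0.2800
  x_2 = (-7 - (-1)·0.2800 - (-4)·2.5000) / (9) = 0.3644
  x_3 = (12 - (4)·0.2800 - (-2)·0.3644) / (7) = 1.6584
Iteration 2:
  x_1 = (4 - (-1)·0.3644 - (2)·1.6584) / (5) = 0.2095
  x_2 = (-7 - (-1)·0.2095 - (-4)·1.6584) / (9) = -0.0174
  x_3 = (12 - (4)·0.2095 - (-2)·-0.0174) / (7) = 1.5896
Residual b − A·x = (-0.2441, -0.2755, 0.0000)

0.0000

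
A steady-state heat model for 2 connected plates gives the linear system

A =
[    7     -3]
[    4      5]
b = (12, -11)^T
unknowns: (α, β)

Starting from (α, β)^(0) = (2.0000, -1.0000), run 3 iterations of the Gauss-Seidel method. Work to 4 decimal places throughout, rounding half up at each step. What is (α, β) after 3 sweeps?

(0.6581, -2.7265)

Iteration 1:
  α = (12 - (-3)·-1.0000) / (7) = 1.2857
  β = (-11 - (4)·1.2857) / (5) = -3.2286
Iteration 2:
  α = (12 - (-3)·-3.2286) / (7) = 0.3306
  β = (-11 - (4)·0.3306) / (5) = -2.4645
Iteration 3:
  α = (12 - (-3)·-2.4645) / (7) = 0.6581
  β = (-11 - (4)·0.6581) / (5) = -2.7265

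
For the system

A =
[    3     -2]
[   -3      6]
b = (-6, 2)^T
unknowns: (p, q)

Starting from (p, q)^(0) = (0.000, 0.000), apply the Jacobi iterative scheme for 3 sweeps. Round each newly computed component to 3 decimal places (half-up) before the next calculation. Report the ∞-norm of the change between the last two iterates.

0.667

Iteration 1:
  p = (-6 - (-2)·0.000) / (3) = -2.000
  q = (2 - (-3)·0.000) / (6) = 0.333
Iteration 2:
  p = (-6 - (-2)·0.333) / (3) = -1.778
  q = (2 - (-3)·-2.000) / (6) = -0.667
Iteration 3:
  p = (-6 - (-2)·-0.667) / (3) = -2.445
  q = (2 - (-3)·-1.778) / (6) = -0.556
Change: (-0.667, 0.111) → max |·| = 0.667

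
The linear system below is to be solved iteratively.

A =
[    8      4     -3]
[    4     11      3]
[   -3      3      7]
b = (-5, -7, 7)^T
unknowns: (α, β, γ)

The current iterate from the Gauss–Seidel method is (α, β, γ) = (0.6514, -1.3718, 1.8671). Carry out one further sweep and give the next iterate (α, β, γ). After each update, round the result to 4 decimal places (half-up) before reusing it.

One sweep:
  α = (-5 - (4)·-1.3718 - (-3)·1.8671) / (8) = 0.7611
  β = (-7 - (4)·0.7611 - (3)·1.8671) / (11) = -1.4223
  γ = (7 - (-3)·0.7611 - (3)·-1.4223) / (7) = 1.9357

(0.7611, -1.4223, 1.9357)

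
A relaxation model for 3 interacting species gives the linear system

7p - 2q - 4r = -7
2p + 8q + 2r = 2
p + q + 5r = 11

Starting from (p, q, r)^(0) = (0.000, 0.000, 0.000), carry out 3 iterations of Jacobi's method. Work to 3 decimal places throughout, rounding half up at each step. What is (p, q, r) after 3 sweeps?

Iteration 1:
  p = (-7 - (-2)·0.000 - (-4)·0.000) / (7) = -1.000
  q = (2 - (2)·0.000 - (2)·0.000) / (8) = 0.250
  r = (11 - (1)·0.000 - (1)·0.000) / (5) = 2.200
Iteration 2:
  p = (-7 - (-2)·0.250 - (-4)·2.200) / (7) = 0.329
  q = (2 - (2)·-1.000 - (2)·2.200) / (8) = -0.050
  r = (11 - (1)·-1.000 - (1)·0.250) / (5) = 2.350
Iteration 3:
  p = (-7 - (-2)·-0.050 - (-4)·2.350) / (7) = 0.329
  q = (2 - (2)·0.329 - (2)·2.350) / (8) = -0.420
  r = (11 - (1)·0.329 - (1)·-0.050) / (5) = 2.144

(0.329, -0.420, 2.144)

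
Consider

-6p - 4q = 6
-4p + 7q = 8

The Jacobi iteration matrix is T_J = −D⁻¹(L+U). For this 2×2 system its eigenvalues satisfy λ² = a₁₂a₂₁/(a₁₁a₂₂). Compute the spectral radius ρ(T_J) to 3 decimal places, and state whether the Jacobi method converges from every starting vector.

0.617

a₁₂a₂₁/(a₁₁a₂₂) = (-4)·(-4) / ((-6)·(7)) = -0.380952
ρ = √|-0.380952| = √0.380952 = 0.617
ρ < 1, so Jacobi converges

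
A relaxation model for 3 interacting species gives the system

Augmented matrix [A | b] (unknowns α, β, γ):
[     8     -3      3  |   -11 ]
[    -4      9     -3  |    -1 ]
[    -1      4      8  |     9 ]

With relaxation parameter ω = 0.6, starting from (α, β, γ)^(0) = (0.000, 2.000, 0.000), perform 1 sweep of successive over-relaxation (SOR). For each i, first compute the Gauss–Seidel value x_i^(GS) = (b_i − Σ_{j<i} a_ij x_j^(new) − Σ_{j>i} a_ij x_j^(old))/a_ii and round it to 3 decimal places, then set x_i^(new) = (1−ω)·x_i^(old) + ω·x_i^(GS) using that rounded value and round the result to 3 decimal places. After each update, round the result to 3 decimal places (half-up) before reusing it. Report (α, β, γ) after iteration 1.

(-0.375, 0.633, 0.457)

Iteration 1:
  α: GS value = (-11 - (-3)·2.000 - (3)·0.000) / (8) = -0.625;  α ← (1−ω)·0.000 + ω·-0.625 = -0.375
  β: GS value = (-1 - (-4)·-0.375 - (-3)·0.000) / (9) = -0.278;  β ← (1−ω)·2.000 + ω·-0.278 = 0.633
  γ: GS value = (9 - (-1)·-0.375 - (4)·0.633) / (8) = 0.762;  γ ← (1−ω)·0.000 + ω·0.762 = 0.457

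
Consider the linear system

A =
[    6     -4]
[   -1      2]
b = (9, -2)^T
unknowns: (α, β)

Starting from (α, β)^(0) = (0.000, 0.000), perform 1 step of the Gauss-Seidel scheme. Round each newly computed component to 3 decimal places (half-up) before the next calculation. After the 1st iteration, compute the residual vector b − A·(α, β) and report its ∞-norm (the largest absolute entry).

1.000

Iteration 1:
  α = (9 - (-4)·0.000) / (6) = 1.500
  β = (-2 - (-1)·1.500) / (2) = -0.250
Residual b − A·x = (-1.000, 0.000); ∞-norm = 1.000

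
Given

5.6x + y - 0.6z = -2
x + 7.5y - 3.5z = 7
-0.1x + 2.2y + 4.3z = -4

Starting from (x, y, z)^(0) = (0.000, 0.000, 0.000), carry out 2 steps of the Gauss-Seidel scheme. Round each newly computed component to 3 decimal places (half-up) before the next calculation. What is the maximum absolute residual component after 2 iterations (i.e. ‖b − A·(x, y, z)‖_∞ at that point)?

Iteration 1:
  x = (-2 - (1)·0.000 - (-0.6)·0.000) / (5.6) = -0.357
  y = (7 - (1)·-0.357 - (-3.5)·0.000) / (7.5) = 0.981
  z = (-4 - (-0.1)·-0.357 - (2.2)·0.981) / (4.3) = -1.440
Iteration 2:
  x = (-2 - (1)·0.981 - (-0.6)·-1.440) / (5.6) = -0.687
  y = (7 - (1)·-0.687 - (-3.5)·-1.440) / (7.5) = 0.353
  z = (-4 - (-0.1)·-0.687 - (2.2)·0.353) / (4.3) = -1.127
Residual b − A·x = (0.818, 1.095, 0.001); ∞-norm = 1.095

1.095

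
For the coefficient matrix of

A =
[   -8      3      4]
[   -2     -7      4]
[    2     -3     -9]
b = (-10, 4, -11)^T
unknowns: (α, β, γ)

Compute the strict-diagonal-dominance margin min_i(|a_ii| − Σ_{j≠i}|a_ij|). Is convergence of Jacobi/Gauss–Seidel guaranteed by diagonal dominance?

row 1: |-8| − (3+4) = 1
row 2: |-7| − (2+4) = 1
row 3: |-9| − (2+3) = 4
minimum over rows = 1 → strictly diagonally dominant (convergence guaranteed)

1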